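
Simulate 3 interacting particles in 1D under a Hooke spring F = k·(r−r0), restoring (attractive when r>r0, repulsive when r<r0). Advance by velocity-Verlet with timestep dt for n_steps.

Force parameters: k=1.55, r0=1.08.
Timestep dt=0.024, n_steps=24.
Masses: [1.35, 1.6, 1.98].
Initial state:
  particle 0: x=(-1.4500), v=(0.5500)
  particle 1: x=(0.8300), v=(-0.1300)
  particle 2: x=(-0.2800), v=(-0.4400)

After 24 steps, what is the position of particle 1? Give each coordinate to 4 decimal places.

(0.5844)

step 0: x0=(-1.4500) x1=(0.8300) x2=(-0.2800)
step 1: x0=(-1.4364) x1=(0.8265) x2=(-0.2906)
step 2: x0=(-1.4219) x1=(0.8224) x2=(-0.3012)
step 3: x0=(-1.4067) x1=(0.8176) x2=(-0.3117)
step 4: x0=(-1.3907) x1=(0.8121) x2=(-0.3223)
step 5: x0=(-1.3739) x1=(0.8060) x2=(-0.3329)
step 6: x0=(-1.3565) x1=(0.7992) x2=(-0.3434)
step 7: x0=(-1.3383) x1=(0.7917) x2=(-0.3538)
step 8: x0=(-1.3196) x1=(0.7837) x2=(-0.3642)
step 9: x0=(-1.3002) x1=(0.7750) x2=(-0.3744)
step 10: x0=(-1.2803) x1=(0.7658) x2=(-0.3846)
step 11: x0=(-1.2599) x1=(0.7560) x2=(-0.3947)
step 12: x0=(-1.2390) x1=(0.7456) x2=(-0.4046)
step 13: x0=(-1.2177) x1=(0.7346) x2=(-0.4144)
step 14: x0=(-1.1960) x1=(0.7232) x2=(-0.4240)
step 15: x0=(-1.1739) x1=(0.7112) x2=(-0.4335)
step 16: x0=(-1.1515) x1=(0.6988) x2=(-0.4428)
step 17: x0=(-1.1289) x1=(0.6859) x2=(-0.4519)
step 18: x0=(-1.1060) x1=(0.6725) x2=(-0.4608)
step 19: x0=(-1.0829) x1=(0.6587) x2=(-0.4694)
step 20: x0=(-1.0598) x1=(0.6446) x2=(-0.4778)
step 21: x0=(-1.0365) x1=(0.6300) x2=(-0.4860)
step 22: x0=(-1.0132) x1=(0.6151) x2=(-0.4940)
step 23: x0=(-0.9899) x1=(0.5999) x2=(-0.5016)
step 24: x0=(-0.9667) x1=(0.5844) x2=(-0.5090)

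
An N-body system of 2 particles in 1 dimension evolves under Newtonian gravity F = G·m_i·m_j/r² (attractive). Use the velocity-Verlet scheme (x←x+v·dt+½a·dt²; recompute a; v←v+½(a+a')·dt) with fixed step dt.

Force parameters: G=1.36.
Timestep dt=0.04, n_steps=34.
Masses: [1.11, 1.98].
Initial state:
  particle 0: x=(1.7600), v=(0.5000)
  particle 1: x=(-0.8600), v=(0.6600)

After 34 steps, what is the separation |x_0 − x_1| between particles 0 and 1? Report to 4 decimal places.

step 0: x0=(1.7600) x1=(-0.8600)
step 1: x0=(1.7797) x1=(-0.8334)
step 2: x0=(1.7987) x1=(-0.8065)
step 3: x0=(1.8172) x1=(-0.7792)
step 4: x0=(1.8349) x1=(-0.7516)
step 5: x0=(1.8521) x1=(-0.7236)
step 6: x0=(1.8686) x1=(-0.6952)
step 7: x0=(1.8844) x1=(-0.6665)
step 8: x0=(1.8996) x1=(-0.6373)
step 9: x0=(1.9141) x1=(-0.6079)
step 10: x0=(1.9279) x1=(-0.5780)
step 11: x0=(1.9410) x1=(-0.5478)
step 12: x0=(1.9535) x1=(-0.5171)
step 13: x0=(1.9652) x1=(-0.4861)
step 14: x0=(1.9762) x1=(-0.4546)
step 15: x0=(1.9865) x1=(-0.4228)
step 16: x0=(1.9961) x1=(-0.3905)
step 17: x0=(2.0049) x1=(-0.3579)
step 18: x0=(2.0129) x1=(-0.3247)
step 19: x0=(2.0201) x1=(-0.2912)
step 20: x0=(2.0265) x1=(-0.2572)
step 21: x0=(2.0321) x1=(-0.2227)
step 22: x0=(2.0369) x1=(-0.1878)
step 23: x0=(2.0408) x1=(-0.1523)
step 24: x0=(2.0437) x1=(-0.1164)
step 25: x0=(2.0458) x1=(-0.0799)
step 26: x0=(2.0469) x1=(-0.0429)
step 27: x0=(2.0470) x1=(-0.0054)
step 28: x0=(2.0461) x1=(0.0327)
step 29: x0=(2.0442) x1=(0.0714)
step 30: x0=(2.0411) x1=(0.1108)
step 31: x0=(2.0369) x1=(0.1508)
step 32: x0=(2.0314) x1=(0.1914)
step 33: x0=(2.0247) x1=(0.2328)
step 34: x0=(2.0167) x1=(0.2749)

1.7417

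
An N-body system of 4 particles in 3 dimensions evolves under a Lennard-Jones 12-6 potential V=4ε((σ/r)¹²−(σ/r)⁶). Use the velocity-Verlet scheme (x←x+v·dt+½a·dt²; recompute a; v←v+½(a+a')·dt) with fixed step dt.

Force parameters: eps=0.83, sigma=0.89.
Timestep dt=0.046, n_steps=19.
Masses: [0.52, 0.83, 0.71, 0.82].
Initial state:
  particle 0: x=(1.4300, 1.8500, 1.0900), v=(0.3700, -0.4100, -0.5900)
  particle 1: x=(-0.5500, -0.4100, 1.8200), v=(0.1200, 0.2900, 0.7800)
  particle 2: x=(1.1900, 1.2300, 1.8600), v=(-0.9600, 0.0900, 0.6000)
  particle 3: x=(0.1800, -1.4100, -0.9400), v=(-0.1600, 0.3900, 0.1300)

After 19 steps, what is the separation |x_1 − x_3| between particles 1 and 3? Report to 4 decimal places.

step 0: x0=(1.4300, 1.8500, 1.0900) x1=(-0.5500, -0.4100, 1.8200) x2=(1.1900, 1.2300, 1.8600) x3=(0.1800, -1.4100, -0.9400)
step 1: x0=(1.4466, 1.8300, 1.0643) x1=(-0.5445, -0.3966, 1.8559) x2=(1.1461, 1.2349, 1.8866) x3=(0.1726, -1.3921, -0.9340)
step 2: x0=(1.4609, 1.8055, 1.0447) x1=(-0.5389, -0.3832, 1.8917) x2=(1.1039, 1.2431, 1.9086) x3=(0.1653, -1.3741, -0.9280)
step 3: x0=(1.4723, 1.7764, 1.0322) x1=(-0.5332, -0.3698, 1.9276) x2=(1.0637, 1.2546, 1.9255) x3=(0.1579, -1.3562, -0.9220)
step 4: x0=(1.4803, 1.7430, 1.0271) x1=(-0.5275, -0.3562, 1.9634) x2=(1.0259, 1.2691, 1.9370) x3=(0.1505, -1.3382, -0.9160)
step 5: x0=(1.4846, 1.7058, 1.0293) x1=(-0.5217, -0.3427, 1.9993) x2=(0.9907, 1.2864, 1.9431) x3=(0.1432, -1.3202, -0.9100)
step 6: x0=(1.4850, 1.6652, 1.0388) x1=(-0.5158, -0.3290, 2.0351) x2=(0.9584, 1.3061, 1.9438) x3=(0.1358, -1.3023, -0.9039)
step 7: x0=(1.4810, 1.6216, 1.0558) x1=(-0.5099, -0.3153, 2.0709) x2=(0.9291, 1.3278, 1.9391) x3=(0.1284, -1.2843, -0.8979)
step 8: x0=(1.4725, 1.5756, 1.0800) x1=(-0.5039, -0.3014, 2.1067) x2=(0.9031, 1.3512, 1.9291) x3=(0.1211, -1.2663, -0.8918)
step 9: x0=(1.4600, 1.5281, 1.1101) x1=(-0.4978, -0.2875, 2.1424) x2=(0.8798, 1.3756, 1.9149) x3=(0.1137, -1.2483, -0.8857)
step 10: x0=(1.4470, 1.4803, 1.1410) x1=(-0.4916, -0.2735, 2.1782) x2=(0.8570, 1.4001, 1.9000) x3=(0.1063, -1.2303, -0.8797)
step 11: x0=(1.4412, 1.4336, 1.1624) x1=(-0.4853, -0.2594, 2.2139) x2=(0.8286, 1.4237, 1.8921) x3=(0.0990, -1.2123, -0.8736)
step 12: x0=(1.4474, 1.3870, 1.1697) x1=(-0.4790, -0.2452, 2.2495) x2=(0.7914, 1.4471, 1.8946) x3=(0.0916, -1.1943, -0.8675)
step 13: x0=(1.4574, 1.3400, 1.1726) x1=(-0.4726, -0.2309, 2.2852) x2=(0.7513, 1.4706, 1.9003) x3=(0.0842, -1.1763, -0.8614)
step 14: x0=(1.4644, 1.2936, 1.1787) x1=(-0.4660, -0.2165, 2.3208) x2=(0.7134, 1.4936, 1.9037) x3=(0.0769, -1.1583, -0.8553)
step 15: x0=(1.4655, 1.2487, 1.1905) x1=(-0.4594, -0.2020, 2.3564) x2=(0.6796, 1.5153, 1.9031) x3=(0.0695, -1.1403, -0.8491)
step 16: x0=(1.4601, 1.2059, 1.2081) x1=(-0.4527, -0.1873, 2.3919) x2=(0.6505, 1.5353, 1.8981) x3=(0.0622, -1.1223, -0.8430)
step 17: x0=(1.4481, 1.1659, 1.2313) x1=(-0.4459, -0.1725, 2.4274) x2=(0.6261, 1.5532, 1.8891) x3=(0.0548, -1.1042, -0.8369)
step 18: x0=(1.4294, 1.1289, 1.2599) x1=(-0.4390, -0.1576, 2.4628) x2=(0.6065, 1.5687, 1.8762) x3=(0.0474, -1.0862, -0.8307)
step 19: x0=(1.4040, 1.0954, 1.2935) x1=(-0.4321, -0.1426, 2.4982) x2=(0.5917, 1.5814, 1.8598) x3=(0.0401, -1.0681, -0.8246)

3.4814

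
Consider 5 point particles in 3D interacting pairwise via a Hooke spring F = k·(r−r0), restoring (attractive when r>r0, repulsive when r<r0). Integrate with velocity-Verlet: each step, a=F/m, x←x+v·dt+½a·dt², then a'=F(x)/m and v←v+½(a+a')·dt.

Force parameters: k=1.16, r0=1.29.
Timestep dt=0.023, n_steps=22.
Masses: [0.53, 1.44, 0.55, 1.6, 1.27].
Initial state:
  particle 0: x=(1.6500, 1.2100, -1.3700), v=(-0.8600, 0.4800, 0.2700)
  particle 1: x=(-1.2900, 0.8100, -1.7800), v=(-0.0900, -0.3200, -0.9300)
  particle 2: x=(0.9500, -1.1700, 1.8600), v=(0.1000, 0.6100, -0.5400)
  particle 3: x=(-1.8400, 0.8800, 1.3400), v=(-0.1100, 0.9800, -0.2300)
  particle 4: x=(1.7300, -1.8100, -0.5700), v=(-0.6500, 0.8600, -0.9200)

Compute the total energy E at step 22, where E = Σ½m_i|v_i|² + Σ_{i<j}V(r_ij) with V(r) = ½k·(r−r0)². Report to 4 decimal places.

step 0: x0=(1.6500, 1.2100, -1.3700) x1=(-1.2900, 0.8100, -1.7800) x2=(0.9500, -1.1700, 1.8600) x3=(-1.8400, 0.8800, 1.3400) x4=(1.7300, -1.8100, -0.5700)
step 1: x0=(1.6276, 1.2188, -1.3613) x1=(-1.2910, 0.8020, -1.8002) x2=(0.9509, -1.1537, 1.8440) x3=(-1.8412, 0.9019, 1.3338) x4=(1.7138, -1.7888, -0.5908)
step 2: x0=(1.5999, 1.2232, -1.3476) x1=(-1.2898, 0.7928, -1.8180) x2=(0.9490, -1.1330, 1.8209) x3=(-1.8396, 0.9227, 1.3257) x4=(1.6951, -1.7648, -0.6110)
step 3: x0=(1.5671, 1.2231, -1.3290) x1=(-1.2866, 0.7823, -1.8335) x2=(0.9442, -1.1078, 1.7907) x3=(-1.8352, 0.9423, 1.3157) x4=(1.6740, -1.7380, -0.6305)
step 4: x0=(1.5293, 1.2188, -1.3057) x1=(-1.2812, 0.7707, -1.8465) x2=(0.9365, -1.0782, 1.7535) x3=(-1.8282, 0.9606, 1.3039) x4=(1.6505, -1.7084, -0.6493)
step 5: x0=(1.4866, 1.2103, -1.2779) x1=(-1.2738, 0.7580, -1.8572) x2=(0.9259, -1.0444, 1.7095) x3=(-1.8185, 0.9777, 1.2903) x4=(1.6245, -1.6761, -0.6674)
step 6: x0=(1.4391, 1.1977, -1.2457) x1=(-1.2644, 0.7441, -1.8655) x2=(0.9125, -1.0065, 1.6589) x3=(-1.8062, 0.9937, 1.2747) x4=(1.5962, -1.6411, -0.6848)
step 7: x0=(1.3871, 1.1812, -1.2093) x1=(-1.2530, 0.7293, -1.8714) x2=(0.8962, -0.9644, 1.6018) x3=(-1.7914, 1.0084, 1.2574) x4=(1.5656, -1.6035, -0.7015)
step 8: x0=(1.3307, 1.1609, -1.1690) x1=(-1.2397, 0.7134, -1.8750) x2=(0.8771, -0.9186, 1.5385) x3=(-1.7740, 1.0218, 1.2382) x4=(1.5327, -1.5634, -0.7175)
step 9: x0=(1.2701, 1.1370, -1.1251) x1=(-1.2245, 0.6966, -1.8764) x2=(0.8552, -0.8690, 1.4692) x3=(-1.7541, 1.0341, 1.2172) x4=(1.4975, -1.5208, -0.7328)
step 10: x0=(1.2055, 1.1098, -1.0777) x1=(-1.2076, 0.6789, -1.8754) x2=(0.8305, -0.8159, 1.3943) x3=(-1.7319, 1.0452, 1.1945) x4=(1.4602, -1.4759, -0.7474)
step 11: x0=(1.1373, 1.0794, -1.0271) x1=(-1.1890, 0.6603, -1.8723) x2=(0.8032, -0.7594, 1.3140) x3=(-1.7073, 1.0551, 1.1700) x4=(1.4207, -1.4286, -0.7612)
step 12: x0=(1.0655, 1.0462, -0.9737) x1=(-1.1687, 0.6409, -1.8670) x2=(0.7731, -0.6999, 1.2288) x3=(-1.6806, 1.0639, 1.1437) x4=(1.3792, -1.3790, -0.7744)
step 13: x0=(0.9906, 1.0103, -0.9178) x1=(-1.1469, 0.6208, -1.8597) x2=(0.7406, -0.6375, 1.1389) x3=(-1.6516, 1.0715, 1.1158) x4=(1.3356, -1.3274, -0.7869)
step 14: x0=(0.9126, 0.9720, -0.8596) x1=(-1.1236, 0.6001, -1.8502) x2=(0.7055, -0.5724, 1.0448) x3=(-1.6207, 1.0780, 1.0863) x4=(1.2902, -1.2737, -0.7988)
step 15: x0=(0.8320, 0.9317, -0.7995) x1=(-1.0989, 0.5787, -1.8389) x2=(0.6681, -0.5050, 0.9468) x3=(-1.5878, 1.0834, 1.0552) x4=(1.2429, -1.2181, -0.8100)
step 16: x0=(0.7489, 0.8895, -0.7378) x1=(-1.0729, 0.5568, -1.8256) x2=(0.6284, -0.4355, 0.8455) x3=(-1.5530, 1.0877, 1.0225) x4=(1.1938, -1.1606, -0.8205)
step 17: x0=(0.6636, 0.8458, -0.6749) x1=(-1.0458, 0.5343, -1.8105) x2=(0.5865, -0.3641, 0.7411) x3=(-1.5165, 1.0909, 0.9883) x4=(1.1430, -1.1015, -0.8305)
step 18: x0=(0.5765, 0.8009, -0.6109) x1=(-1.0176, 0.5115, -1.7937) x2=(0.5426, -0.2911, 0.6342) x3=(-1.4784, 1.0932, 0.9526) x4=(1.0905, -1.0408, -0.8399)
step 19: x0=(0.4876, 0.7551, -0.5463) x1=(-0.9883, 0.4883, -1.7753) x2=(0.4968, -0.2168, 0.5252) x3=(-1.4387, 1.0945, 0.9156) x4=(1.0366, -0.9786, -0.8488)
step 20: x0=(0.3973, 0.7086, -0.4814) x1=(-0.9582, 0.4647, -1.7554) x2=(0.4493, -0.1415, 0.4146) x3=(-1.3977, 1.0948, 0.8772) x4=(0.9813, -0.9150, -0.8571)
step 21: x0=(0.3058, 0.6617, -0.4164) x1=(-0.9272, 0.4409, -1.7340) x2=(0.4001, -0.0655, 0.3027) x3=(-1.3554, 1.0943, 0.8376) x4=(0.9246, -0.8502, -0.8650)
step 22: x0=(0.2133, 0.6148, -0.3516) x1=(-0.8956, 0.4170, -1.7113) x2=(0.3496, 0.0110, 0.1899) x3=(-1.3119, 1.0929, 0.7968) x4=(0.8667, -0.7843, -0.8724)
step 0 velocities: v0=(-0.8600, 0.4800, 0.2700) v1=(-0.0900, -0.3200, -0.9300) v2=(0.1000, 0.6100, -0.5400) v3=(-0.1100, 0.9800, -0.2300) v4=(-0.6500, 0.8600, -0.9200)
step 0: KE=3.2596, PE=38.7956, E=42.0553
step 22 velocities: v0=(-4.0421, -2.0359, 2.8078) v1=(1.3883, -1.0452, 1.0134) v2=(-2.2230, 3.3302, -4.9112) v3=(1.9127, -0.0772, -1.7990) v4=(-2.5405, 2.8861, -0.3129)
step 22: KE=36.4429, PE=5.5870, E=42.0298

42.0298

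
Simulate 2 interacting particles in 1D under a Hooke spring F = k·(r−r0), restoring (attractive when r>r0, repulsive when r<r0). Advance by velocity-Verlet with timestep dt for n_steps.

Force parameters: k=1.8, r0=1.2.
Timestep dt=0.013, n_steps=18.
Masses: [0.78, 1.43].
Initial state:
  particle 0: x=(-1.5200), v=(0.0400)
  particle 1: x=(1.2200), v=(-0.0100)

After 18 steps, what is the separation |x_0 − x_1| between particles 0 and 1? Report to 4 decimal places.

2.5807

step 0: x0=(-1.5200) x1=(1.2200)
step 1: x0=(-1.5192) x1=(1.2197)
step 2: x0=(-1.5178) x1=(1.2191)
step 3: x0=(-1.5157) x1=(1.2181)
step 4: x0=(-1.5131) x1=(1.2169)
step 5: x0=(-1.5099) x1=(1.2153)
step 6: x0=(-1.5061) x1=(1.2133)
step 7: x0=(-1.5017) x1=(1.2111)
step 8: x0=(-1.4967) x1=(1.2085)
step 9: x0=(-1.4911) x1=(1.2056)
step 10: x0=(-1.4850) x1=(1.2024)
step 11: x0=(-1.4782) x1=(1.1989)
step 12: x0=(-1.4709) x1=(1.1951)
step 13: x0=(-1.4630) x1=(1.1909)
step 14: x0=(-1.4546) x1=(1.1865)
step 15: x0=(-1.4455) x1=(1.1817)
step 16: x0=(-1.4360) x1=(1.1766)
step 17: x0=(-1.4258) x1=(1.1712)
step 18: x0=(-1.4152) x1=(1.1656)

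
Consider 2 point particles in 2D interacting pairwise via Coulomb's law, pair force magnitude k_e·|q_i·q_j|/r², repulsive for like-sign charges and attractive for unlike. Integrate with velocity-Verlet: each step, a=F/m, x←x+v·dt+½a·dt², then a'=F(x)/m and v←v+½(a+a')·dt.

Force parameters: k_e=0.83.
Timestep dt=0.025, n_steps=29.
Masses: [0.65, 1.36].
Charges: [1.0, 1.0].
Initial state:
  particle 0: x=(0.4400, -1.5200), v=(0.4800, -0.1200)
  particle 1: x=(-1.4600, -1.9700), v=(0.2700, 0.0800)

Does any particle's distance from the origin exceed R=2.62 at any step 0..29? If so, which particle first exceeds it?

no

step 0: x0=(0.4400, -1.5200) x1=(-1.4600, -1.9700)
step 1: x0=(0.4521, -1.5230) x1=(-1.4533, -1.9680)
step 2: x0=(0.4644, -1.5259) x1=(-1.4467, -1.9660)
step 3: x0=(0.4769, -1.5288) x1=(-1.4402, -1.9641)
step 4: x0=(0.4896, -1.5316) x1=(-1.4338, -1.9622)
step 5: x0=(0.5025, -1.5344) x1=(-1.4275, -1.9603)
step 6: x0=(0.5156, -1.5372) x1=(-1.4212, -1.9584)
step 7: x0=(0.5289, -1.5399) x1=(-1.4151, -1.9565)
step 8: x0=(0.5425, -1.5425) x1=(-1.4091, -1.9547)
step 9: x0=(0.5562, -1.5451) x1=(-1.4031, -1.9529)
step 10: x0=(0.5700, -1.5477) x1=(-1.3973, -1.9511)
step 11: x0=(0.5841, -1.5503) x1=(-1.3916, -1.9493)
step 12: x0=(0.5984, -1.5528) x1=(-1.3859, -1.9475)
step 13: x0=(0.6129, -1.5552) x1=(-1.3803, -1.9458)
step 14: x0=(0.6276, -1.5577) x1=(-1.3748, -1.9441)
step 15: x0=(0.6424, -1.5600) x1=(-1.3695, -1.9424)
step 16: x0=(0.6574, -1.5624) x1=(-1.3642, -1.9407)
step 17: x0=(0.6727, -1.5647) x1=(-1.3590, -1.9390)
step 18: x0=(0.6881, -1.5670) x1=(-1.3538, -1.9373)
step 19: x0=(0.7037, -1.5693) x1=(-1.3488, -1.9357)
step 20: x0=(0.7194, -1.5715) x1=(-1.3438, -1.9341)
step 21: x0=(0.7354, -1.5737) x1=(-1.3390, -1.9325)
step 22: x0=(0.7515, -1.5758) x1=(-1.3342, -1.9309)
step 23: x0=(0.7678, -1.5780) x1=(-1.3295, -1.9293)
step 24: x0=(0.7843, -1.5801) x1=(-1.3249, -1.9277)
step 25: x0=(0.8009, -1.5821) x1=(-1.3204, -1.9262)
step 26: x0=(0.8178, -1.5842) x1=(-1.3159, -1.9246)
step 27: x0=(0.8348, -1.5862) x1=(-1.3116, -1.9231)
step 28: x0=(0.8519, -1.5882) x1=(-1.3073, -1.9216)
step 29: x0=(0.8692, -1.5901) x1=(-1.3031, -1.9201)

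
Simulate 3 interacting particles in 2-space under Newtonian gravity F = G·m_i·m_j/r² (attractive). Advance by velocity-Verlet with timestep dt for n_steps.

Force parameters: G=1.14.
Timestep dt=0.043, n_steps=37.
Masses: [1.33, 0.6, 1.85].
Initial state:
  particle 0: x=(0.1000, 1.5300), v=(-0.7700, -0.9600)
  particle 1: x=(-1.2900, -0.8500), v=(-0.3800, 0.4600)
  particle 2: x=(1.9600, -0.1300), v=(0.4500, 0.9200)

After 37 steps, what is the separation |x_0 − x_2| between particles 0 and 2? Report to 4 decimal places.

3.8109

step 0: x0=(0.1000, 1.5300) x1=(-1.2900, -0.8500) x2=(1.9600, -0.1300)
step 1: x0=(0.0671, 1.4884) x1=(-1.3061, -0.8300) x2=(1.9791, -0.0903)
step 2: x0=(0.0346, 1.4463) x1=(-1.3216, -0.8096) x2=(1.9978, -0.0503)
step 3: x0=(0.0025, 1.4037) x1=(-1.3366, -0.7888) x2=(2.0160, -0.0101)
step 4: x0=(-0.0292, 1.3605) x1=(-1.3511, -0.7676) x2=(2.0337, 0.0303)
step 5: x0=(-0.0605, 1.3168) x1=(-1.3650, -0.7459) x2=(2.0509, 0.0710)
step 6: x0=(-0.0912, 1.2725) x1=(-1.3784, -0.7237) x2=(2.0676, 0.1119)
step 7: x0=(-0.1216, 1.2278) x1=(-1.3911, -0.7011) x2=(2.0838, 0.1530)
step 8: x0=(-0.1515, 1.1826) x1=(-1.4033, -0.6779) x2=(2.0995, 0.1943)
step 9: x0=(-0.1809, 1.1369) x1=(-1.4149, -0.6542) x2=(2.1147, 0.2358)
step 10: x0=(-0.2099, 1.0908) x1=(-1.4259, -0.6299) x2=(2.1294, 0.2773)
step 11: x0=(-0.2385, 1.0443) x1=(-1.4363, -0.6051) x2=(2.1435, 0.3191)
step 12: x0=(-0.2666, 0.9973) x1=(-1.4459, -0.5796) x2=(2.1571, 0.3609)
step 13: x0=(-0.2943, 0.9498) x1=(-1.4549, -0.5535) x2=(2.1702, 0.4028)
step 14: x0=(-0.3217, 0.9020) x1=(-1.4631, -0.5267) x2=(2.1827, 0.4448)
step 15: x0=(-0.3487, 0.8538) x1=(-1.4705, -0.4991) x2=(2.1948, 0.4868)
step 16: x0=(-0.3753, 0.8052) x1=(-1.4771, -0.4708) x2=(2.2064, 0.5289)
step 17: x0=(-0.4017, 0.7561) x1=(-1.4828, -0.4417) x2=(2.2174, 0.5710)
step 18: x0=(-0.4279, 0.7067) x1=(-1.4875, -0.4117) x2=(2.2280, 0.6131)
step 19: x0=(-0.4538, 0.6569) x1=(-1.4911, -0.3808) x2=(2.2381, 0.6552)
step 20: x0=(-0.4797, 0.6066) x1=(-1.4936, -0.3489) x2=(2.2477, 0.6973)
step 21: x0=(-0.5055, 0.5560) x1=(-1.4947, -0.3159) x2=(2.2569, 0.7393)
step 22: x0=(-0.5313, 0.5048) x1=(-1.4944, -0.2818) x2=(2.2656, 0.7813)
step 23: x0=(-0.5573, 0.4532) x1=(-1.4925, -0.2465) x2=(2.2739, 0.8232)
step 24: x0=(-0.5835, 0.4012) x1=(-1.4887, -0.2099) x2=(2.2817, 0.8651)
step 25: x0=(-0.6101, 0.3486) x1=(-1.4827, -0.1719) x2=(2.2892, 0.9069)
step 26: x0=(-0.6374, 0.2954) x1=(-1.4741, -0.1324) x2=(2.2963, 0.9486)
step 27: x0=(-0.6655, 0.2417) x1=(-1.4624, -0.0915) x2=(2.3029, 0.9902)
step 28: x0=(-0.6948, 0.1874) x1=(-1.4470, -0.0490) x2=(2.3093, 1.0317)
step 29: x0=(-0.7257, 0.1327) x1=(-1.4271, -0.0050) x2=(2.3152, 1.0732)
step 30: x0=(-0.7586, 0.0775) x1=(-1.4015, 0.0400) x2=(2.3208, 1.1145)
step 31: x0=(-0.7942, 0.0224) x1=(-1.3690, 0.0855) x2=(2.3261, 1.1557)
step 32: x0=(-0.8332, -0.0323) x1=(-1.3278, 0.1302) x2=(2.3311, 1.1968)
step 33: x0=(-0.8763, -0.0854) x1=(-1.2766, 0.1717) x2=(2.3357, 1.2378)
step 34: x0=(-0.9239, -0.1353) x1=(-1.2147, 0.2066) x2=(2.3401, 1.2787)
step 35: x0=(-0.9752, -0.1803) x1=(-1.1435, 0.2310) x2=(2.3441, 1.3194)
step 36: x0=(-1.0287, -0.2193) x1=(-1.0666, 0.2423) x2=(2.3479, 1.3601)
step 37: x0=(-1.0824, -0.2523) x1=(-0.9884, 0.2407) x2=(2.3514, 1.4006)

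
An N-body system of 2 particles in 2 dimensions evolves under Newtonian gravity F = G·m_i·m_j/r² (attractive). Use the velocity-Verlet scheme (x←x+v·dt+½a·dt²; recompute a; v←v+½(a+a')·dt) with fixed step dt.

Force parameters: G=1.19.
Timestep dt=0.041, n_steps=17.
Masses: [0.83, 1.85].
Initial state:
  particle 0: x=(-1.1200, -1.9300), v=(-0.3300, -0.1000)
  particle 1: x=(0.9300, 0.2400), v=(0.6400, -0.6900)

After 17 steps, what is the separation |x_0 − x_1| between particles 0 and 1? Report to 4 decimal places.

step 0: x0=(-1.1200, -1.9300) x1=(0.9300, 0.2400)
step 1: x0=(-1.1334, -1.9339) x1=(0.9562, 0.2116)
step 2: x0=(-1.1465, -1.9376) x1=(0.9822, 0.1832)
step 3: x0=(-1.1593, -1.9410) x1=(1.0081, 0.1545)
step 4: x0=(-1.1718, -1.9440) x1=(1.0339, 0.1258)
step 5: x0=(-1.1840, -1.9469) x1=(1.0596, 0.0969)
step 6: x0=(-1.1960, -1.9494) x1=(1.0851, 0.0679)
step 7: x0=(-1.2076, -1.9517) x1=(1.1105, 0.0388)
step 8: x0=(-1.2189, -1.9537) x1=(1.1357, 0.0096)
step 9: x0=(-1.2299, -1.9554) x1=(1.1608, -0.0198)
step 10: x0=(-1.2406, -1.9569) x1=(1.1858, -0.0492)
step 11: x0=(-1.2511, -1.9582) x1=(1.2107, -0.0788)
step 12: x0=(-1.2612, -1.9593) x1=(1.2354, -0.1084)
step 13: x0=(-1.2710, -1.9601) x1=(1.2599, -0.1382)
step 14: x0=(-1.2805, -1.9606) x1=(1.2844, -0.1681)
step 15: x0=(-1.2896, -1.9610) x1=(1.3087, -0.1980)
step 16: x0=(-1.2985, -1.9612) x1=(1.3328, -0.2281)
step 17: x0=(-1.3071, -1.9611) x1=(1.3568, -0.2582)

3.1617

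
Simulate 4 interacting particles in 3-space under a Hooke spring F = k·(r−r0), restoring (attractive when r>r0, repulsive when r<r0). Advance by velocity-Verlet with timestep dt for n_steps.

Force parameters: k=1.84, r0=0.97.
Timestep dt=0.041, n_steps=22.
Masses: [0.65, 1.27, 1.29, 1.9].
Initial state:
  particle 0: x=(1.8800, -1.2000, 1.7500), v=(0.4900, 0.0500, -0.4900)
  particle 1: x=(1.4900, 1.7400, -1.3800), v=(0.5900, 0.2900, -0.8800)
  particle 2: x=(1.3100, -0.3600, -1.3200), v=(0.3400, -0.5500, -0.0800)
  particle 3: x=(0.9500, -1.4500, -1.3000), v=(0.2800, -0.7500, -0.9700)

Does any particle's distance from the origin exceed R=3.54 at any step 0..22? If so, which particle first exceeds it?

step 0: x0=(1.8800, -1.2000, 1.7500) x1=(1.4900, 1.7400, -1.3800) x2=(1.3100, -0.3600, -1.3200) x3=(0.9500, -1.4500, -1.3000)
step 1: x0=(1.8969, -1.1915, 1.7140) x1=(1.5140, 1.7450, -1.4130) x2=(1.3245, -0.3821, -1.3207) x3=(0.9624, -1.4787, -1.3381)
step 2: x0=(1.9074, -1.1705, 1.6462) x1=(1.5375, 1.7361, -1.4399) x2=(1.3400, -0.4032, -1.3165) x3=(0.9765, -1.5030, -1.3728)
step 3: x0=(1.9115, -1.1374, 1.5475) x1=(1.5605, 1.7134, -1.4607) x2=(1.3566, -0.4231, -1.3076) x3=(0.9924, -1.5230, -1.4041)
step 4: x0=(1.9096, -1.0929, 1.4189) x1=(1.5828, 1.6769, -1.4755) x2=(1.3742, -0.4419, -1.2943) x3=(1.0102, -1.5385, -1.4322)
step 5: x0=(1.9020, -1.0377, 1.2621) x1=(1.6046, 1.6269, -1.4847) x2=(1.3928, -0.4593, -1.2771) x3=(1.0296, -1.5495, -1.4572)
step 6: x0=(1.8889, -0.9730, 1.0793) x1=(1.6256, 1.5640, -1.4886) x2=(1.4123, -0.4754, -1.2562) x3=(1.0508, -1.5561, -1.4792)
step 7: x0=(1.8710, -0.8998, 0.8730) x1=(1.6458, 1.4886, -1.4876) x2=(1.4326, -0.4900, -1.2325) x3=(1.0736, -1.5583, -1.4984)
step 8: x0=(1.8489, -0.8194, 0.6460) x1=(1.6652, 1.4015, -1.4822) x2=(1.4536, -0.5031, -1.2063) x3=(1.0979, -1.5561, -1.5151)
step 9: x0=(1.8230, -0.7331, 0.4016) x1=(1.6837, 1.3035, -1.4730) x2=(1.4752, -0.5147, -1.1783) x3=(1.1237, -1.5496, -1.5296)
step 10: x0=(1.7942, -0.6422, 0.1432) x1=(1.7013, 1.1955, -1.4605) x2=(1.4972, -0.5249, -1.1493) x3=(1.1509, -1.5390, -1.5423)
step 11: x0=(1.7631, -0.5481, -0.1256) x1=(1.7179, 1.0786, -1.4455) x2=(1.5196, -0.5336, -1.1200) x3=(1.1792, -1.5246, -1.5533)
step 12: x0=(1.7306, -0.4521, -0.4012) x1=(1.7336, 0.9539, -1.4286) x2=(1.5420, -0.5411, -1.0909) x3=(1.2086, -1.5064, -1.5630)
step 13: x0=(1.6974, -0.3550, -0.6802) x1=(1.7482, 0.8227, -1.4104) x2=(1.5644, -0.5476, -1.0629) x3=(1.2390, -1.4849, -1.5716)
step 14: x0=(1.6642, -0.2571, -0.9596) x1=(1.7620, 0.6862, -1.3918) x2=(1.5864, -0.5539, -1.0364) x3=(1.2702, -1.4603, -1.5795)
step 15: x0=(1.6311, -0.1577, -1.2393) x1=(1.7750, 0.5458, -1.3730) x2=(1.6080, -0.5612, -1.0107) x3=(1.3021, -1.4329, -1.5868)
step 16: x0=(1.5976, -0.0591, -1.5204) x1=(1.7874, 0.4030, -1.3545) x2=(1.6296, -0.5693, -0.9847) x3=(1.3346, -1.4031, -1.5937)
step 17: x0=(1.5629, 0.0365, -1.8031) x1=(1.7996, 0.2589, -1.3359) x2=(1.6512, -0.5778, -0.9584) x3=(1.3677, -1.3711, -1.6002)
step 18: x0=(1.5271, 0.1290, -2.0868) x1=(1.8118, 0.1135, -1.3168) x2=(1.6726, -0.5864, -0.9324) x3=(1.4012, -1.3372, -1.6066)
step 19: x0=(1.4910, 0.2179, -2.3686) x1=(1.8238, -0.0329, -1.2977) x2=(1.6939, -0.5950, -0.9072) x3=(1.4350, -1.3013, -1.6130)
step 20: x0=(1.4555, 0.3019, -2.6452) x1=(1.8356, -0.1795, -1.2797) x2=(1.7148, -0.6034, -0.8832) x3=(1.4691, -1.2638, -1.6197)
step 21: x0=(1.4213, 0.3793, -2.9129) x1=(1.8470, -0.3256, -1.2637) x2=(1.7352, -0.6114, -0.8608) x3=(1.5033, -1.2246, -1.6271)
step 22: x0=(1.3891, 0.4483, -3.1679) x1=(1.8582, -0.4703, -1.2504) x2=(1.7548, -0.6187, -0.8404) x3=(1.5375, -1.1839, -1.6355)

no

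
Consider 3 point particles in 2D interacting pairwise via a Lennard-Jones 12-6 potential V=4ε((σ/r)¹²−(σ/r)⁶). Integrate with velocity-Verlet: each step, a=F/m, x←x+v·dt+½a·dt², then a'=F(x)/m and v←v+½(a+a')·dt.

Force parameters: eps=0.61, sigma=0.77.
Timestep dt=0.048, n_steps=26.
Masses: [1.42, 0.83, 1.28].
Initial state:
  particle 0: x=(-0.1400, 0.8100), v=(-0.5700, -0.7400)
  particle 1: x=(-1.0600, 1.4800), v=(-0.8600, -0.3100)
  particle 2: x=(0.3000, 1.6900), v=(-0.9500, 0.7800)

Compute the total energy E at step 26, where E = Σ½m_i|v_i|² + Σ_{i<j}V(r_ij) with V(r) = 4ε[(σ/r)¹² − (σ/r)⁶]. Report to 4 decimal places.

step 0: x0=(-0.1400, 0.8100) x1=(-1.0600, 1.4800) x2=(0.3000, 1.6900)
step 1: x0=(-0.1673, 0.7763) x1=(-1.0997, 1.4644) x2=(0.2534, 1.7259)
step 2: x0=(-0.1948, 0.7458) x1=(-1.1366, 1.4474) x2=(0.2051, 1.7591)
step 3: x0=(-0.2227, 0.7180) x1=(-1.1709, 1.4293) x2=(0.1554, 1.7901)
step 4: x0=(-0.2510, 0.6925) x1=(-1.2025, 1.4100) x2=(0.1046, 1.8193)
step 5: x0=(-0.2799, 0.6689) x1=(-1.2316, 1.3898) x2=(0.0529, 1.8469)
step 6: x0=(-0.3095, 0.6472) x1=(-1.2582, 1.3686) x2=(0.0002, 1.8732)
step 7: x0=(-0.3398, 0.6270) x1=(-1.2823, 1.3464) x2=(-0.0532, 1.8983)
step 8: x0=(-0.3711, 0.6083) x1=(-1.3037, 1.3234) x2=(-0.1074, 1.9224)
step 9: x0=(-0.4033, 0.5910) x1=(-1.3223, 1.2994) x2=(-0.1623, 1.9456)
step 10: x0=(-0.4365, 0.5750) x1=(-1.3381, 1.2744) x2=(-0.2179, 1.9679)
step 11: x0=(-0.4709, 0.5605) x1=(-1.3508, 1.2483) x2=(-0.2743, 1.9893)
step 12: x0=(-0.5067, 0.5474) x1=(-1.3600, 1.2210) x2=(-0.3313, 2.0099)
step 13: x0=(-0.5441, 0.5359) x1=(-1.3655, 1.1923) x2=(-0.3890, 2.0297)
step 14: x0=(-0.5834, 0.5262) x1=(-1.3667, 1.1619) x2=(-0.4473, 2.0486)
step 15: x0=(-0.6248, 0.5185) x1=(-1.3633, 1.1293) x2=(-0.5064, 2.0666)
step 16: x0=(-0.6685, 0.5130) x1=(-1.3548, 1.0945) x2=(-0.5661, 2.0836)
step 17: x0=(-0.7139, 0.5091) x1=(-1.3424, 1.0584) x2=(-0.6264, 2.0997)
step 18: x0=(-0.7563, 0.5027) x1=(-1.3345, 1.0281) x2=(-0.6872, 2.1148)
step 19: x0=(-0.7815, 0.4809) x1=(-1.3553, 1.0258) x2=(-0.7486, 2.1289)
step 20: x0=(-0.7937, 0.4470) x1=(-1.3974, 1.0457) x2=(-0.8104, 2.1420)
step 21: x0=(-0.8049, 0.4121) x1=(-1.4406, 1.0690) x2=(-0.8727, 2.1540)
step 22: x0=(-0.8178, 0.3792) x1=(-1.4799, 1.0907) x2=(-0.9356, 2.1649)
step 23: x0=(-0.8329, 0.3486) x1=(-1.5147, 1.1103) x2=(-0.9990, 2.1745)
step 24: x0=(-0.8498, 0.3201) x1=(-1.5455, 1.1284) x2=(-1.0631, 2.1828)
step 25: x0=(-0.8681, 0.2933) x1=(-1.5727, 1.1459) x2=(-1.1278, 2.1895)
step 26: x0=(-0.8877, 0.2681) x1=(-1.5967, 1.1635) x2=(-1.1932, 2.1945)
step 0 velocities: v0=(-0.5700, -0.7400) v1=(-0.8600, -0.3100) v2=(-0.9500, 0.7800)
step 0: KE=1.9333, PE=-0.7160, E=1.2173
step 26 velocities: v0=(-0.4178, -0.5124) v1=(-0.4713, 0.3756) v2=(-1.3710, 0.0829)
step 26: KE=1.6684, PE=-0.4617, E=1.2067

1.2067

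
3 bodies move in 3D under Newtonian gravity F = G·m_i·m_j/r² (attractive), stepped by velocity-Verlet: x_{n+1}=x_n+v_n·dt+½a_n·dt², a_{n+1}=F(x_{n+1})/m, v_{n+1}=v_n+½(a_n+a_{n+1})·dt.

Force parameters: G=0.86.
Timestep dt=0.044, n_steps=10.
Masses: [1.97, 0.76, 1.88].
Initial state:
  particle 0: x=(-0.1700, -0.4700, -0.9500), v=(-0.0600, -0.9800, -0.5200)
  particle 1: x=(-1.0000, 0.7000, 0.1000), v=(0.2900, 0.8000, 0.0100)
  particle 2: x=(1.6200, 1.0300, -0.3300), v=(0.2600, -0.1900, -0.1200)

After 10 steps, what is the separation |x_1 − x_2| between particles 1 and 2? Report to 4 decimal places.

2.5839

step 0: x0=(-0.1700, -0.4700, -0.9500) x1=(-1.0000, 0.7000, 0.1000) x2=(1.6200, 1.0300, -0.3300)
step 1: x0=(-0.1725, -0.5128, -0.9727) x1=(-0.9868, 0.7349, 0.1001) x2=(1.6311, 1.0215, -0.3353)
step 2: x0=(-0.1749, -0.5551, -0.9950) x1=(-0.9727, 0.7692, 0.0996) x2=(1.6417, 1.0125, -0.3408)
step 3: x0=(-0.1770, -0.5967, -1.0170) x1=(-0.9578, 0.8028, 0.0984) x2=(1.6517, 1.0033, -0.3463)
step 4: x0=(-0.1788, -0.6379, -1.0387) x1=(-0.9421, 0.8359, 0.0967) x2=(1.6612, 0.9937, -0.3520)
step 5: x0=(-0.1805, -0.6785, -1.0601) x1=(-0.9257, 0.8684, 0.0945) x2=(1.6701, 0.9838, -0.3578)
step 6: x0=(-0.1819, -0.7185, -1.0812) x1=(-0.9086, 0.9004, 0.0917) x2=(1.6785, 0.9735, -0.3637)
step 7: x0=(-0.1831, -0.7581, -1.1020) x1=(-0.8907, 0.9318, 0.0885) x2=(1.6863, 0.9629, -0.3696)
step 8: x0=(-0.1840, -0.7971, -1.1225) x1=(-0.8722, 0.9627, 0.0848) x2=(1.6937, 0.9521, -0.3757)
step 9: x0=(-0.1848, -0.8357, -1.1428) x1=(-0.8530, 0.9931, 0.0807) x2=(1.7005, 0.9409, -0.3819)
step 10: x0=(-0.1852, -0.8738, -1.1628) x1=(-0.8332, 1.0230, 0.0762) x2=(1.7069, 0.9294, -0.3881)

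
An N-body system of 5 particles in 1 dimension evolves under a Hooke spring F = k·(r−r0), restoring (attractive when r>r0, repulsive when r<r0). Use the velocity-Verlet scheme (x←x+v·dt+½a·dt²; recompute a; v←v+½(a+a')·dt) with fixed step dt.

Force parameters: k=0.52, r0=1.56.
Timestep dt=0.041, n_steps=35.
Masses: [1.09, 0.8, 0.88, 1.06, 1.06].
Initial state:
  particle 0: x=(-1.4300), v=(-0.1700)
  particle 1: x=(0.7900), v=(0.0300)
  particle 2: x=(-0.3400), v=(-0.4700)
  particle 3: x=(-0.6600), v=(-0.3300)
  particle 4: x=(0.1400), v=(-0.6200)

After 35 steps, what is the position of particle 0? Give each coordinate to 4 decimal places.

step 0: x0=(-1.4300) x1=(0.7900) x2=(-0.3400) x3=(-0.6600) x4=(0.1400)
step 1: x0=(-1.4372) x1=(0.7917) x2=(-0.3592) x3=(-0.6741) x4=(0.1150)
step 2: x0=(-1.4449) x1=(0.7941) x2=(-0.3781) x3=(-0.6892) x4=(0.0907)
step 3: x0=(-1.4531) x1=(0.7973) x2=(-0.3968) x3=(-0.7055) x4=(0.0674)
step 4: x0=(-1.4619) x1=(0.8010) x2=(-0.4152) x3=(-0.7228) x4=(0.0449)
step 5: x0=(-1.4712) x1=(0.8053) x2=(-0.4332) x3=(-0.7411) x4=(0.0233)
step 6: x0=(-1.4810) x1=(0.8100) x2=(-0.4510) x3=(-0.7604) x4=(0.0028)
step 7: x0=(-1.4915) x1=(0.8151) x2=(-0.4683) x3=(-0.7808) x4=(-0.0167)
step 8: x0=(-1.5025) x1=(0.8204) x2=(-0.4853) x3=(-0.8020) x4=(-0.0353)
step 9: x0=(-1.5141) x1=(0.8258) x2=(-0.5018) x3=(-0.8242) x4=(-0.0527)
step 10: x0=(-1.5263) x1=(0.8313) x2=(-0.5179) x3=(-0.8473) x4=(-0.0690)
step 11: x0=(-1.5391) x1=(0.8368) x2=(-0.5335) x3=(-0.8712) x4=(-0.0843)
step 12: x0=(-1.5524) x1=(0.8421) x2=(-0.5487) x3=(-0.8960) x4=(-0.0984)
step 13: x0=(-1.5664) x1=(0.8471) x2=(-0.5634) x3=(-0.9214) x4=(-0.1114)
step 14: x0=(-1.5810) x1=(0.8519) x2=(-0.5775) x3=(-0.9475) x4=(-0.1233)
step 15: x0=(-1.5961) x1=(0.8561) x2=(-0.5912) x3=(-0.9743) x4=(-0.1341)
step 16: x0=(-1.6117) x1=(0.8599) x2=(-0.6044) x3=(-1.0016) x4=(-0.1438)
step 17: x0=(-1.6280) x1=(0.8630) x2=(-0.6170) x3=(-1.0294) x4=(-0.1523)
step 18: x0=(-1.6447) x1=(0.8655) x2=(-0.6291) x3=(-1.0577) x4=(-0.1598)
step 19: x0=(-1.6620) x1=(0.8671) x2=(-0.6407) x3=(-1.0863) x4=(-0.1662)
step 20: x0=(-1.6798) x1=(0.8680) x2=(-0.6518) x3=(-1.1153) x4=(-0.1716)
step 21: x0=(-1.6980) x1=(0.8678) x2=(-0.6624) x3=(-1.1445) x4=(-0.1759)
step 22: x0=(-1.7167) x1=(0.8667) x2=(-0.6725) x3=(-1.1739) x4=(-0.1793)
step 23: x0=(-1.7358) x1=(0.8645) x2=(-0.6821) x3=(-1.2034) x4=(-0.1817)
step 24: x0=(-1.7553) x1=(0.8613) x2=(-0.6913) x3=(-1.2329) x4=(-0.1832)
step 25: x0=(-1.7752) x1=(0.8568) x2=(-0.7000) x3=(-1.2623) x4=(-0.1839)
step 26: x0=(-1.7955) x1=(0.8511) x2=(-0.7082) x3=(-1.2917) x4=(-0.1838)
step 27: x0=(-1.8160) x1=(0.8442) x2=(-0.7161) x3=(-1.3209) x4=(-0.1829)
step 28: x0=(-1.8368) x1=(0.8360) x2=(-0.7235) x3=(-1.3499) x4=(-0.1813)
step 29: x0=(-1.8579) x1=(0.8265) x2=(-0.7306) x3=(-1.3785) x4=(-0.1791)
step 30: x0=(-1.8792) x1=(0.8157) x2=(-0.7374) x3=(-1.4068) x4=(-0.1763)
step 31: x0=(-1.9007) x1=(0.8035) x2=(-0.7439) x3=(-1.4346) x4=(-0.1731)
step 32: x0=(-1.9223) x1=(0.7900) x2=(-0.7501) x3=(-1.4620) x4=(-0.1693)
step 33: x0=(-1.9441) x1=(0.7752) x2=(-0.7560) x3=(-1.4887) x4=(-0.1652)
step 34: x0=(-1.9659) x1=(0.7590) x2=(-0.7618) x3=(-1.5149) x4=(-0.1608)
step 35: x0=(-1.9877) x1=(0.7415) x2=(-0.7674) x3=(-1.5404) x4=(-0.1562)

(-1.9877)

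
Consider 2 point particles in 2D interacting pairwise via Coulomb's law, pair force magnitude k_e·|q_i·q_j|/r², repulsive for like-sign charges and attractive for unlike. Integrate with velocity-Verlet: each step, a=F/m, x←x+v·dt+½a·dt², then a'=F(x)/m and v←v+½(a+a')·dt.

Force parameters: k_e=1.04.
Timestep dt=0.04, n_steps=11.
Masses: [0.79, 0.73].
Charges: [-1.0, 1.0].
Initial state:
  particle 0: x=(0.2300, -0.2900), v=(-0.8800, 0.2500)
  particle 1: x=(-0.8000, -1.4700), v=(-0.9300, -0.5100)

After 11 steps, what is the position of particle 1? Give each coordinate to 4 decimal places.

step 0: x0=(0.2300, -0.2900) x1=(-0.8000, -1.4700)
step 1: x0=(0.1945, -0.2803) x1=(-0.8369, -1.4901)
step 2: x0=(0.1585, -0.2713) x1=(-0.8732, -1.5094)
step 3: x0=(0.1220, -0.2629) x1=(-0.9090, -1.5281)
step 4: x0=(0.0849, -0.2551) x1=(-0.9442, -1.5461)
step 5: x0=(0.0474, -0.2479) x1=(-0.9788, -1.5635)
step 6: x0=(0.0094, -0.2412) x1=(-1.0130, -1.5802)
step 7: x0=(-0.0290, -0.2352) x1=(-1.0467, -1.5963)
step 8: x0=(-0.0679, -0.2298) x1=(-1.0799, -1.6118)
step 9: x0=(-0.1072, -0.2249) x1=(-1.1127, -1.6266)
step 10: x0=(-0.1469, -0.2207) x1=(-1.1450, -1.6408)
step 11: x0=(-0.1870, -0.2170) x1=(-1.1769, -1.6544)

(-1.1769, -1.6544)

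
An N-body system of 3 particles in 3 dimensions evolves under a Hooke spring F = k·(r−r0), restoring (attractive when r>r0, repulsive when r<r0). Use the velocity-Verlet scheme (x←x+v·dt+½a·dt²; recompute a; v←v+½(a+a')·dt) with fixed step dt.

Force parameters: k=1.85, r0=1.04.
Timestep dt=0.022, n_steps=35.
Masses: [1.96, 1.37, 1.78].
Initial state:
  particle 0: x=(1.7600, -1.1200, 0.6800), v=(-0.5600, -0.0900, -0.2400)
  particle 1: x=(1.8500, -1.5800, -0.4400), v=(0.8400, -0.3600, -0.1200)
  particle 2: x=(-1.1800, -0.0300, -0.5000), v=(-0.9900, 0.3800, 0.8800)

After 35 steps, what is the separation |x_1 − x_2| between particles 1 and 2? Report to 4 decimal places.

step 0: x0=(1.7600, -1.1200, 0.6800) x1=(1.8500, -1.5800, -0.4400) x2=(-1.1800, -0.0300, -0.5000)
step 1: x0=(1.7472, -1.1218, 0.6745) x1=(1.8678, -1.5875, -0.4426) x2=(-1.2007, -0.0221, -0.4804)
step 2: x0=(1.7335, -1.1233, 0.6686) x1=(1.8842, -1.5943, -0.4451) x2=(-1.2194, -0.0151, -0.4604)
step 3: x0=(1.7189, -1.1245, 0.6622) x1=(1.8991, -1.6004, -0.4475) x2=(-1.2359, -0.0091, -0.4400)
step 4: x0=(1.7034, -1.1254, 0.6554) x1=(1.9126, -1.6056, -0.4498) x2=(-1.2503, -0.0040, -0.4193)
step 5: x0=(1.6869, -1.1259, 0.6482) x1=(1.9246, -1.6100, -0.4520) x2=(-1.2625, 0.0001, -0.3982)
step 6: x0=(1.6695, -1.1262, 0.6406) x1=(1.9351, -1.6137, -0.4541) x2=(-1.2726, 0.0032, -0.3767)
step 7: x0=(1.6513, -1.1261, 0.6326) x1=(1.9441, -1.6166, -0.4560) x2=(-1.2805, 0.0054, -0.3549)
step 8: x0=(1.6321, -1.1257, 0.6242) x1=(1.9515, -1.6186, -0.4577) x2=(-1.2863, 0.0067, -0.3328)
step 9: x0=(1.6121, -1.1250, 0.6154) x1=(1.9574, -1.6199, -0.4593) x2=(-1.2899, 0.0069, -0.3104)
step 10: x0=(1.5911, -1.1239, 0.6063) x1=(1.9618, -1.6203, -0.4607) x2=(-1.2913, 0.0062, -0.2878)
step 11: x0=(1.5693, -1.1226, 0.5968) x1=(1.9646, -1.6199, -0.4619) x2=(-1.2906, 0.0045, -0.2649)
step 12: x0=(1.5467, -1.1209, 0.5870) x1=(1.9658, -1.6188, -0.4629) x2=(-1.2878, 0.0018, -0.2418)
step 13: x0=(1.5232, -1.1189, 0.5768) x1=(1.9655, -1.6168, -0.4637) x2=(-1.2828, -0.0018, -0.2185)
step 14: x0=(1.4989, -1.1166, 0.5663) x1=(1.9636, -1.6140, -0.4643) x2=(-1.2757, -0.0064, -0.1950)
step 15: x0=(1.4738, -1.1141, 0.5556) x1=(1.9602, -1.6104, -0.4646) x2=(-1.2665, -0.0119, -0.1713)
step 16: x0=(1.4479, -1.1112, 0.5445) x1=(1.9552, -1.6060, -0.4647) x2=(-1.2553, -0.0184, -0.1476)
step 17: x0=(1.4212, -1.1080, 0.5332) x1=(1.9487, -1.6008, -0.4645) x2=(-1.2420, -0.0257, -0.1237)
step 18: x0=(1.3938, -1.1046, 0.5215) x1=(1.9406, -1.5949, -0.4641) x2=(-1.2267, -0.0341, -0.0997)
step 19: x0=(1.3657, -1.1008, 0.5097) x1=(1.9310, -1.5881, -0.4635) x2=(-1.2095, -0.0433, -0.0756)
step 20: x0=(1.3368, -1.0968, 0.4976) x1=(1.9199, -1.5806, -0.4625) x2=(-1.1903, -0.0533, -0.0515)
step 21: x0=(1.3073, -1.0926, 0.4852) x1=(1.9074, -1.5724, -0.4613) x2=(-1.1692, -0.0643, -0.0274)
step 22: x0=(1.2771, -1.0880, 0.4727) x1=(1.8933, -1.5634, -0.4597) x2=(-1.1463, -0.0761, -0.0033)
step 23: x0=(1.2462, -1.0832, 0.4600) x1=(1.8778, -1.5537, -0.4579) x2=(-1.1215, -0.0887, 0.0209)
step 24: x0=(1.2148, -1.0782, 0.4471) x1=(1.8610, -1.5434, -0.4558) x2=(-1.0950, -0.1022, 0.0450)
step 25: x0=(1.1827, -1.0730, 0.4340) x1=(1.8427, -1.5323, -0.4534) x2=(-1.0668, -0.1164, 0.0690)
step 26: x0=(1.1502, -1.0675, 0.4208) x1=(1.8231, -1.5205, -0.4506) x2=(-1.0369, -0.1314, 0.0930)
step 27: x0=(1.1170, -1.0618, 0.4074) x1=(1.8021, -1.5081, -0.4476) x2=(-1.0055, -0.1472, 0.1168)
step 28: x0=(1.0834, -1.0559, 0.3940) x1=(1.7799, -1.4951, -0.4442) x2=(-0.9725, -0.1636, 0.1406)
step 29: x0=(1.0494, -1.0498, 0.3804) x1=(1.7564, -1.4814, -0.4405) x2=(-0.9380, -0.1808, 0.1642)
step 30: x0=(1.0148, -1.0435, 0.3667) x1=(1.7317, -1.4672, -0.4365) x2=(-0.9021, -0.1986, 0.1877)
step 31: x0=(0.9799, -1.0370, 0.3529) x1=(1.7058, -1.4523, -0.4322) x2=(-0.8648, -0.2170, 0.2111)
step 32: x0=(0.9446, -1.0304, 0.3391) x1=(1.6788, -1.4370, -0.4276) x2=(-0.8263, -0.2360, 0.2342)
step 33: x0=(0.9089, -1.0236, 0.3253) x1=(1.6507, -1.4211, -0.4226) x2=(-0.7866, -0.2556, 0.2572)
step 34: x0=(0.8730, -1.0167, 0.3113) x1=(1.6216, -1.4047, -0.4174) x2=(-0.7457, -0.2758, 0.2800)
step 35: x0=(0.8367, -1.0097, 0.2974) x1=(1.5915, -1.3879, -0.4118) x2=(-0.7037, -0.2964, 0.3026)

2.6400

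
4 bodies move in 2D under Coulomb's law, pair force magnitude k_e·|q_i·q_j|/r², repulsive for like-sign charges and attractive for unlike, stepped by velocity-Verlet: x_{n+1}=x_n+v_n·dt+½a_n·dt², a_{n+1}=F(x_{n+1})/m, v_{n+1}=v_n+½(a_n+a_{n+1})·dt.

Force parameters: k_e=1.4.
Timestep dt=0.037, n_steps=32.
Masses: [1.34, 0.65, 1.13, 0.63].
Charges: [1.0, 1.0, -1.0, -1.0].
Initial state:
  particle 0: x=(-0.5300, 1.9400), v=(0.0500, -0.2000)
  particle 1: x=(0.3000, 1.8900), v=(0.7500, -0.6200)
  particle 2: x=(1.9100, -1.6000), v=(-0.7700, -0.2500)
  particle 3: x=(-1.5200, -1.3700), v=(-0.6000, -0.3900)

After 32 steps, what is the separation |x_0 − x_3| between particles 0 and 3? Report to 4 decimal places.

3.5620

step 0: x0=(-0.5300, 1.9400) x1=(0.3000, 1.8900) x2=(1.9100, -1.6000) x3=(-1.5200, -1.3700)
step 1: x0=(-0.5292, 1.9326) x1=(0.3299, 1.8667) x2=(1.8815, -1.6092) x3=(-1.5422, -1.3842)
step 2: x0=(-0.5303, 1.9251) x1=(0.3637, 1.8428) x2=(1.8531, -1.6182) x3=(-1.5646, -1.3980)
step 3: x0=(-0.5331, 1.9176) x1=(0.4011, 1.8182) x2=(1.8247, -1.6270) x3=(-1.5869, -1.4113)
step 4: x0=(-0.5376, 1.9102) x1=(0.4418, 1.7928) x2=(1.7964, -1.6356) x3=(-1.6094, -1.4242)
step 5: x0=(-0.5435, 1.9027) x1=(0.4855, 1.7668) x2=(1.7681, -1.6440) x3=(-1.6319, -1.4366)
step 6: x0=(-0.5507, 1.8952) x1=(0.5319, 1.7399) x2=(1.7399, -1.6523) x3=(-1.6545, -1.4486)
step 7: x0=(-0.5591, 1.8877) x1=(0.5807, 1.7124) x2=(1.7117, -1.6604) x3=(-1.6772, -1.4603)
step 8: x0=(-0.5685, 1.8802) x1=(0.6316, 1.6841) x2=(1.6836, -1.6682) x3=(-1.7000, -1.4715)
step 9: x0=(-0.5789, 1.8727) x1=(0.6845, 1.6552) x2=(1.6555, -1.6759) x3=(-1.7228, -1.4823)
step 10: x0=(-0.5901, 1.8651) x1=(0.7391, 1.6255) x2=(1.6275, -1.6833) x3=(-1.7457, -1.4927)
step 11: x0=(-0.6022, 1.8575) x1=(0.7952, 1.5952) x2=(1.5995, -1.6906) x3=(-1.7686, -1.5027)
step 12: x0=(-0.6149, 1.8499) x1=(0.8527, 1.5642) x2=(1.5716, -1.6976) x3=(-1.7917, -1.5123)
step 13: x0=(-0.6282, 1.8422) x1=(0.9115, 1.5326) x2=(1.5438, -1.7044) x3=(-1.8147, -1.5215)
step 14: x0=(-0.6421, 1.8344) x1=(0.9713, 1.5003) x2=(1.5160, -1.7110) x3=(-1.8379, -1.5304)
step 15: x0=(-0.6564, 1.8266) x1=(1.0322, 1.4674) x2=(1.4883, -1.7173) x3=(-1.8611, -1.5389)
step 16: x0=(-0.6713, 1.8187) x1=(1.0939, 1.4339) x2=(1.4607, -1.7234) x3=(-1.8844, -1.5470)
step 17: x0=(-0.6866, 1.8107) x1=(1.1564, 1.3998) x2=(1.4332, -1.7292) x3=(-1.9078, -1.5548)
step 18: x0=(-0.7022, 1.8027) x1=(1.2197, 1.3652) x2=(1.4057, -1.7348) x3=(-1.9312, -1.5622)
step 19: x0=(-0.7183, 1.7945) x1=(1.2836, 1.3299) x2=(1.3783, -1.7402) x3=(-1.9547, -1.5693)
step 20: x0=(-0.7346, 1.7862) x1=(1.3480, 1.2940) x2=(1.3511, -1.7453) x3=(-1.9783, -1.5760)
step 21: x0=(-0.7513, 1.7778) x1=(1.4130, 1.2576) x2=(1.3239, -1.7501) x3=(-2.0019, -1.5824)
step 22: x0=(-0.7682, 1.7693) x1=(1.4784, 1.2207) x2=(1.2969, -1.7547) x3=(-2.0257, -1.5885)
step 23: x0=(-0.7854, 1.7607) x1=(1.5443, 1.1831) x2=(1.2699, -1.7590) x3=(-2.0495, -1.5942)
step 24: x0=(-0.8028, 1.7520) x1=(1.6105, 1.1451) x2=(1.2431, -1.7630) x3=(-2.0733, -1.5996)
step 25: x0=(-0.8204, 1.7432) x1=(1.6769, 1.1065) x2=(1.2164, -1.7667) x3=(-2.0973, -1.6046)
step 26: x0=(-0.8382, 1.7342) x1=(1.7437, 1.0673) x2=(1.1898, -1.7702) x3=(-2.1213, -1.6094)
step 27: x0=(-0.8563, 1.7251) x1=(1.8107, 1.0276) x2=(1.1634, -1.7734) x3=(-2.1454, -1.6139)
step 28: x0=(-0.8745, 1.7159) x1=(1.8778, 0.9874) x2=(1.1371, -1.7763) x3=(-2.1696, -1.6180)
step 29: x0=(-0.8928, 1.7065) x1=(1.9451, 0.9468) x2=(1.1110, -1.7789) x3=(-2.1938, -1.6218)
step 30: x0=(-0.9114, 1.6970) x1=(2.0126, 0.9056) x2=(1.0851, -1.7812) x3=(-2.2182, -1.6253)
step 31: x0=(-0.9301, 1.6874) x1=(2.0801, 0.8639) x2=(1.0593, -1.7832) x3=(-2.2426, -1.6286)
step 32: x0=(-0.9489, 1.6776) x1=(2.1477, 0.8217) x2=(1.0337, -1.7850) x3=(-2.2671, -1.6315)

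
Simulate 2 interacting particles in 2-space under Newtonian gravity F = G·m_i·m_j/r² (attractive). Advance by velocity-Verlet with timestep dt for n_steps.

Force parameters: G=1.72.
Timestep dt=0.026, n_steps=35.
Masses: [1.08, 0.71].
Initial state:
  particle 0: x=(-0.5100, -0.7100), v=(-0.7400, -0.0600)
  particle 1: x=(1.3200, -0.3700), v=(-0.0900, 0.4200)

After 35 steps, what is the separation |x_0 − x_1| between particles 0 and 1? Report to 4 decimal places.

step 0: x0=(-0.5100, -0.7100) x1=(1.3200, -0.3700)
step 1: x0=(-0.5291, -0.7115) x1=(1.3175, -0.3591)
step 2: x0=(-0.5480, -0.7130) x1=(1.3146, -0.3483)
step 3: x0=(-0.5667, -0.7145) x1=(1.3114, -0.3375)
step 4: x0=(-0.5851, -0.7159) x1=(1.3079, -0.3269)
step 5: x0=(-0.6034, -0.7173) x1=(1.3040, -0.3162)
step 6: x0=(-0.6214, -0.7186) x1=(1.2998, -0.3057)
step 7: x0=(-0.6392, -0.7198) x1=(1.2953, -0.2952)
step 8: x0=(-0.6568, -0.7211) x1=(1.2904, -0.2848)
step 9: x0=(-0.6742, -0.7222) x1=(1.2853, -0.2744)
step 10: x0=(-0.6914, -0.7234) x1=(1.2799, -0.2642)
step 11: x0=(-0.7084, -0.7245) x1=(1.2741, -0.2540)
step 12: x0=(-0.7252, -0.7255) x1=(1.2681, -0.2438)
step 13: x0=(-0.7418, -0.7265) x1=(1.2618, -0.2338)
step 14: x0=(-0.7583, -0.7275) x1=(1.2552, -0.2238)
step 15: x0=(-0.7745, -0.7284) x1=(1.2483, -0.2138)
step 16: x0=(-0.7906, -0.7292) x1=(1.2411, -0.2040)
step 17: x0=(-0.8065, -0.7300) x1=(1.2337, -0.1942)
step 18: x0=(-0.8222, -0.7308) x1=(1.2259, -0.1845)
step 19: x0=(-0.8377, -0.7315) x1=(1.2180, -0.1749)
step 20: x0=(-0.8531, -0.7322) x1=(1.2097, -0.1653)
step 21: x0=(-0.8682, -0.7328) x1=(1.2012, -0.1558)
step 22: x0=(-0.8832, -0.7334) x1=(1.1924, -0.1464)
step 23: x0=(-0.8981, -0.7339) x1=(1.1833, -0.1370)
step 24: x0=(-0.9127, -0.7344) x1=(1.1740, -0.1278)
step 25: x0=(-0.9272, -0.7348) x1=(1.1645, -0.1186)
step 26: x0=(-0.9416, -0.7352) x1=(1.1547, -0.1094)
step 27: x0=(-0.9557, -0.7355) x1=(1.1446, -0.1004)
step 28: x0=(-0.9697, -0.7358) x1=(1.1343, -0.0914)
step 29: x0=(-0.9836, -0.7360) x1=(1.1238, -0.0825)
step 30: x0=(-0.9972, -0.7362) x1=(1.1129, -0.0737)
step 31: x0=(-1.0107, -0.7364) x1=(1.1019, -0.0650)
step 32: x0=(-1.0241, -0.7364) x1=(1.0906, -0.0563)
step 33: x0=(-1.0373, -0.7365) x1=(1.0791, -0.0477)
step 34: x0=(-1.0503, -0.7364) x1=(1.0673, -0.0392)
step 35: x0=(-1.0632, -0.7364) x1=(1.0553, -0.0308)

2.2329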